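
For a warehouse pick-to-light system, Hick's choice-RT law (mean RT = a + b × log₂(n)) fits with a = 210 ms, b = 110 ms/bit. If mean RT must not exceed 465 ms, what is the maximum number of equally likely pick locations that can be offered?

Set 210 + 110·log₂ n ≤ 465 → log₂ n ≤ (465 − 210)/110 = 2.3182.
So n ≤ 2^2.3182 = 4.987; the largest integer n is 4.

4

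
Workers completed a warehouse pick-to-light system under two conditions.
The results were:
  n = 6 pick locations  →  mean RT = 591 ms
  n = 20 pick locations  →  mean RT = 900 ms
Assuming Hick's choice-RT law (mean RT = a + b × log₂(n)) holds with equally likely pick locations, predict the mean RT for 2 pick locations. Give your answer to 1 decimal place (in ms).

Fit slope and intercept:
  b = (900 − 591) / (log₂ 20 − log₂ 6) = 309 / (4.3219 − 2.5850) = 177.896 ms/bit
  a = 591 − 177.896 × 2.5850 = 131.144 ms
Then RT(2) = 131.144 + 177.896 × log₂ 2 = 131.144 + 177.896 × 1 ≈ 309.041 ms.

309.0 ms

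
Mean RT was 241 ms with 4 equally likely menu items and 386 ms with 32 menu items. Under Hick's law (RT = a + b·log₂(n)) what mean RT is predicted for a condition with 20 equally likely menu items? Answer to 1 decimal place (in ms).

353.2 ms

RT is linear in log₂ n, so two points fix the line:
  b = (386 − 241) / (log₂ 32 − log₂ 4) = 145 / (5 − 2) = 48.333 ms/bit
  a = 241 − 48.333 × 2 = 144.333 ms
Then RT(20) = 144.333 + 48.333 × log₂ 20 = 144.333 + 48.333 × 4.3219 ≈ 353.227 ms.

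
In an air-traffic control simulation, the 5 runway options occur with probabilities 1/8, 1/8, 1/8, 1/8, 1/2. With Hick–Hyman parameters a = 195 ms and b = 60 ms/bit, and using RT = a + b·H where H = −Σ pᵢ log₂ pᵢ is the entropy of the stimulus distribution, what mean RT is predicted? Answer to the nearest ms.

315 ms

Each term −pᵢ log₂ pᵢ: 0.125·3 + 0.125·3 + 0.125·3 + 0.125·3 + 0.5·1; summed, H = 2.000 bits.
Mean RT = a + bH = 195 + 60·2.000 = 315.00 ms.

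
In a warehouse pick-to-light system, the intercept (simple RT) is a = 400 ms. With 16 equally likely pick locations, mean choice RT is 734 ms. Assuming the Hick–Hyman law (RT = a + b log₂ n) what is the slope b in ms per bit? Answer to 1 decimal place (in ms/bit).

log₂(16) = 4 bits.
b = (RT − a)/log₂ n = (734 − 400) / 4 = 83.500 ms/bit.

83.5 ms/bit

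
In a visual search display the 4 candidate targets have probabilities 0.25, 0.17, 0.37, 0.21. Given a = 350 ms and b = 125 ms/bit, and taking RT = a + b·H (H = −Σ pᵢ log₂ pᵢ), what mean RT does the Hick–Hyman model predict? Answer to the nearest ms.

H = 0.25·log₂(1/0.25) + 0.17·log₂(1/0.17) + 0.37·log₂(1/0.37) + 0.21·log₂(1/0.21) = 1.9381 bits.
RT = 350 + 125 × 1.9381 = 592.27 ms.

592 ms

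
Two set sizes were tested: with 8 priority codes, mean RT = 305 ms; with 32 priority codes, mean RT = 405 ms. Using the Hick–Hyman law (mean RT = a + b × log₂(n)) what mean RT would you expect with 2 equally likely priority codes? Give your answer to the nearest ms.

205 ms

With log₂ n on the abscissa the relation is linear; from the two conditions:
  b = (405 − 305) / (log₂ 32 − log₂ 8) = 100 / (5 − 3) = 50 ms/bit
  a = 305 − 50 × 3 = 155 ms
Then RT(2) = 155 + 50 × log₂ 2 = 155 + 50 × 1 ≈ 205.000 ms.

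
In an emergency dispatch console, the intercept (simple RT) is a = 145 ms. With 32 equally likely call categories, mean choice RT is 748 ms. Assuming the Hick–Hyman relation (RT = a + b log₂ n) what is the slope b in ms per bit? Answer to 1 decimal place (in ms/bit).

120.6 ms/bit

32 alternatives carry log₂ 32 = 5 bits; the choice cost is 748 − 145 = 603 ms, so b = 603/5 = 120.600 ms/bit.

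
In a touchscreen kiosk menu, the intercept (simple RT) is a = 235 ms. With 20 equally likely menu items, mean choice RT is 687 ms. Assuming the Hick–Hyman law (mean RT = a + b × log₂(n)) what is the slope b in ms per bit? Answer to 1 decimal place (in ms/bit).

log₂(20) = 4.3219 bits.
b = (RT − a)/log₂ n = (687 − 235) / 4.3219 = 104.583 ms/bit.

104.6 ms/bit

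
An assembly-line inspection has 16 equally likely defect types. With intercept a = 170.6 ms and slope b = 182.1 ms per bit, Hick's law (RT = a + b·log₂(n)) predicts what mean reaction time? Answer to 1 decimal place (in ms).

899.0 ms

log₂(16) = 4 bits, so RT = 170.6 + 182.1 × 4 ≈ 899.000 ms.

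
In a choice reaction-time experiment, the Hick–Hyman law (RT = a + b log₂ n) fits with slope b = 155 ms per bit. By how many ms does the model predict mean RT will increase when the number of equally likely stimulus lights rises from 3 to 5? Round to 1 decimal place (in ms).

114.2 ms

The intercept a cancels: ΔRT = b·(log₂ n₂ − log₂ n₁) = b·log₂(n₂/n₁).
log₂(5) − log₂(3) = 2.3219 − 1.5850 = 0.7370.
ΔRT = 155 × 0.7370 = 114.230 ms.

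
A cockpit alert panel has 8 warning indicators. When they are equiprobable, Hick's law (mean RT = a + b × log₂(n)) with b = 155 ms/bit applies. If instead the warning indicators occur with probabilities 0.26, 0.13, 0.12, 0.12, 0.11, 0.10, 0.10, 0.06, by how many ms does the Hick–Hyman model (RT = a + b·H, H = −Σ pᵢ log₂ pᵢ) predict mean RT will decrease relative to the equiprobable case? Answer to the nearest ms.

19 ms

Equiprobable entropy H₀ = log₂ 8 = 3.0000 bits.
Skewed entropy H = −Σ pᵢ log₂ pᵢ = 2.8803 bits.
ΔRT = b·(H₀ − H) = 155 × 0.1197 = 18.56 ms.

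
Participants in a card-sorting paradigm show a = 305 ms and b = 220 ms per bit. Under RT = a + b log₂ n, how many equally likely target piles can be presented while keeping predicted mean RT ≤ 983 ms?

Information budget: (983 − 305)/220 = 3.0818 bits, so n ≤ 2^3.0818 = 8.467 → at most 8.

8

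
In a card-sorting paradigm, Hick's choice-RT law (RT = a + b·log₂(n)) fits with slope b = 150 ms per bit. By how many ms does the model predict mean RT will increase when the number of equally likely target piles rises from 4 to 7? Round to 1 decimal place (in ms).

121.1 ms

The intercept a cancels: ΔRT = b·(log₂ n₂ − log₂ n₁) = b·log₂(n₂/n₁).
log₂(7) − log₂(4) = 2.8074 − 2 = 0.8074.
ΔRT = 150 × 0.8074 = 121.103 ms.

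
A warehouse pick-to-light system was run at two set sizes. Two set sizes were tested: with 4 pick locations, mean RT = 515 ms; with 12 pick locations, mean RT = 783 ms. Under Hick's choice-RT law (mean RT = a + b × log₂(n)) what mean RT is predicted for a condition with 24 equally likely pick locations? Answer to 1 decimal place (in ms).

Fit slope and intercept:
  b = (783 − 515) / (log₂ 12 − log₂ 4) = 268 / (3.5850 − 2) = 169.089 ms/bit
  a = 515 − 169.089 × 2 = 176.822 ms
Then RT(24) = 176.822 + 169.089 × log₂ 24 = 176.822 + 169.089 × 4.5850 ≈ 952.089 ms.

952.1 ms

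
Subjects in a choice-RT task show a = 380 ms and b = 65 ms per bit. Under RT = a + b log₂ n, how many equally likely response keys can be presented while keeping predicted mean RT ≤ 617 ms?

12

65·log₂ n ≤ 617 − 380 = 237, giving log₂ n ≤ 3.6462 and n ≤ 12.520. The largest whole number is 12.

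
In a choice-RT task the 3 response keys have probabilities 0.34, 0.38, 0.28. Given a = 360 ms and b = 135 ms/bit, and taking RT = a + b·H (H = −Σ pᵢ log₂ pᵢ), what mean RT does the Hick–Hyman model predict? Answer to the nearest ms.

Entropy contributions −pᵢ log₂ pᵢ: 0.5292, 0.5305, 0.5142; sum H = 1.5738 bits.
RT = a + bH = 360 + 135·1.5738 = 572.47 ms.

572 ms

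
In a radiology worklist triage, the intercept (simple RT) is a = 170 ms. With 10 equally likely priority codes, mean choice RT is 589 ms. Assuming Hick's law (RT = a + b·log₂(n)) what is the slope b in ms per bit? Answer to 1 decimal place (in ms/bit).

log₂(10) = 3.3219 bits.
b = (RT − a)/log₂ n = (589 − 170) / 3.3219 = 126.132 ms/bit.

126.1 ms/bit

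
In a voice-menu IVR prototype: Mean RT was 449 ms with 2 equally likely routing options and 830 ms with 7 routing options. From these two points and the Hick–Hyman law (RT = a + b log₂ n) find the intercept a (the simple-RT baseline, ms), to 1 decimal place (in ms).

238.2 ms

The slope on a log₂ axis is (830 − 449) / (2.8074 − 1) = 210.805 ms/bit.
Intercept: a = 449 − 210.805·log₂(2) = 238.195 ms.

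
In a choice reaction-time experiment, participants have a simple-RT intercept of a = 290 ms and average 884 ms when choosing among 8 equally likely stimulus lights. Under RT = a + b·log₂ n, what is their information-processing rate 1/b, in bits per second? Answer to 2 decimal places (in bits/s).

5.05 bits/s

b = (884 − 290)/log₂ 8 = 594/3 = 198.000 ms per bit = 0.19800 s/bit; the reciprocal is 5.051 bits/s.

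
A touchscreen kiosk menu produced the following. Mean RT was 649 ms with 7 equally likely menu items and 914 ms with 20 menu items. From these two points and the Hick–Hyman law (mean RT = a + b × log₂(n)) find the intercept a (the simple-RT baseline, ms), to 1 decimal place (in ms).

The slope on a log₂ axis is (914 − 649) / (4.3219 − 2.8074) = 174.967 ms/bit.
Intercept: a = 649 − 174.967·log₂(7) = 157.806 ms.

157.8 ms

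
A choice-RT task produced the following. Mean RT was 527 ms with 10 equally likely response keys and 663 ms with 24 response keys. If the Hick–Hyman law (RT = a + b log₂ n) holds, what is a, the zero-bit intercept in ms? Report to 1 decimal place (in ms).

Slope: b = (663 − 527) / (log₂ 24 − log₂ 10) = 136/1.2630 = 107.677 ms/bit.
Intercept: a = 527 − 107.677·log₂(10) = 169.304 ms.

169.3 ms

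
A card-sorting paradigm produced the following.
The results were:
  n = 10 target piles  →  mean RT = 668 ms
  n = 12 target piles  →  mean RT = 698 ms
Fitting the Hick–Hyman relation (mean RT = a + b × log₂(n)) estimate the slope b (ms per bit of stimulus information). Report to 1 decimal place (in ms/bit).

114.1 ms/bit

The slope on a log₂ axis is (698 − 668) / (3.5850 − 3.3219) = 114.054 ms/bit.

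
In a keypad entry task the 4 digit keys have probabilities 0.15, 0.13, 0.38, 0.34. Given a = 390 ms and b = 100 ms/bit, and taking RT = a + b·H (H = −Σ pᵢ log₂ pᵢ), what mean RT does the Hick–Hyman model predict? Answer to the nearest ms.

Entropy contributions −pᵢ log₂ pᵢ: 0.4105, 0.3826, 0.5305, 0.5292; sum H = 1.8528 bits.
RT = a + bH = 390 + 100·1.8528 = 575.28 ms.

575 ms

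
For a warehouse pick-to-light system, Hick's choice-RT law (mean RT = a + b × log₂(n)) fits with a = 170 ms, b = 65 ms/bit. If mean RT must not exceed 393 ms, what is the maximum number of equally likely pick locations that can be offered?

Information budget: (393 − 170)/65 = 3.4308 bits, so n ≤ 2^3.4308 = 10.784 → at most 10.

10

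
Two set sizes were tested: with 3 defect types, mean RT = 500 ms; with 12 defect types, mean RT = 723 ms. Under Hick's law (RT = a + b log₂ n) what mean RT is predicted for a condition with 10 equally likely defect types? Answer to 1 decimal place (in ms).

693.7 ms

Fit slope and intercept:
  b = (723 − 500) / (log₂ 12 − log₂ 3) = 223 / (3.5850 − 1.5850) = 111.500 ms/bit
  a = 500 − 111.500 × 1.5850 = 323.277 ms
Then RT(10) = 323.277 + 111.500 × log₂ 10 = 323.277 + 111.500 × 3.3219 ≈ 693.672 ms.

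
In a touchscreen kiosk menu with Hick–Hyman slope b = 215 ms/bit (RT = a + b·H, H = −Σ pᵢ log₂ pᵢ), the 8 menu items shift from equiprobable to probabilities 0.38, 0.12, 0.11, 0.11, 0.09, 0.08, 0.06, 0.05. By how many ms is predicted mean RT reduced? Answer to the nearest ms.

Equiprobable entropy H₀ = log₂ 8 = 3.0000 bits.
Skewed entropy H = −Σ pᵢ log₂ pᵢ = 2.6619 bits.
ΔRT = b·(H₀ − H) = 215 × 0.3381 = 72.69 ms.

73 ms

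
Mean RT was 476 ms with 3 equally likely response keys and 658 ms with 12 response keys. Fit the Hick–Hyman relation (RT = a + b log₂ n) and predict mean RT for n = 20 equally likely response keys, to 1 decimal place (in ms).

With log₂ n on the abscissa the relation is linear; from the two conditions:
  b = (658 − 476) / (log₂ 12 − log₂ 3) = 182 / (3.5850 − 1.5850) = 91.000 ms/bit
  a = 476 − 91.000 × 1.5850 = 331.768 ms
Then RT(20) = 331.768 + 91.000 × log₂ 20 = 331.768 + 91.000 × 4.3219 ≈ 725.064 ms.

725.1 ms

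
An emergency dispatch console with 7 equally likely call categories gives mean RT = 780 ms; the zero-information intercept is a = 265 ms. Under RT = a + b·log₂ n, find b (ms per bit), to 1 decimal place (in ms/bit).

log₂(7) = 2.8074 bits.
b = (RT − a)/log₂ n = (780 − 265) / 2.8074 = 183.447 ms/bit.

183.4 ms/bit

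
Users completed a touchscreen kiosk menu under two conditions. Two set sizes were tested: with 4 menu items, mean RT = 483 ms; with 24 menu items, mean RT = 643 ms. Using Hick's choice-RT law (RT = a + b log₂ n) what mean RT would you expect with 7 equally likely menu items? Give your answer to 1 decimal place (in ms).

With log₂ n on the abscissa the relation is linear; from the two conditions:
  b = (643 − 483) / (log₂ 24 − log₂ 4) = 160 / (4.5850 − 2) = 61.896 ms/bit
  a = 483 − 61.896 × 2 = 359.207 ms
Then RT(7) = 359.207 + 61.896 × log₂ 7 = 359.207 + 61.896 × 2.8074 ≈ 532.972 ms.

533.0 ms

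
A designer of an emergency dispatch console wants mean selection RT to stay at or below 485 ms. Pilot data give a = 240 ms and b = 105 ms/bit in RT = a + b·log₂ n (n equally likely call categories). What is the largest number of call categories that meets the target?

5

Set 240 + 105·log₂ n ≤ 485 → log₂ n ≤ (485 − 240)/105 = 2.3333.
So n ≤ 2^2.3333 = 5.040; the largest integer n is 5.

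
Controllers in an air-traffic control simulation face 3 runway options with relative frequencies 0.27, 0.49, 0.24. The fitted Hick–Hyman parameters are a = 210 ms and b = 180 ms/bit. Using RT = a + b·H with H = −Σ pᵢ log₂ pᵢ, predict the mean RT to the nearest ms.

H = 0.27·log₂(1/0.27) + 0.49·log₂(1/0.49) + 0.24·log₂(1/0.24) = 1.5084 bits.
RT = 210 + 180 × 1.5084 = 481.52 ms.

482 ms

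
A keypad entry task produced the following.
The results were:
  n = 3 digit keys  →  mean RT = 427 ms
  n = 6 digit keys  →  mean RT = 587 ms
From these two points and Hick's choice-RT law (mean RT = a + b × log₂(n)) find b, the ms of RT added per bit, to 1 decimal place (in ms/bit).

160.0 ms/bit

Slope: b = (587 − 427) / (log₂ 6 − log₂ 3) = 160/1.0000 = 160.000 ms/bit.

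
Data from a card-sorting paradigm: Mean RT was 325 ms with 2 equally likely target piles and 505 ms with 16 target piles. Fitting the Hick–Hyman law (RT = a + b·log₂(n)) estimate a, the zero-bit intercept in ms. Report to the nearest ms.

265 ms

The slope on a log₂ axis is (505 − 325) / (4 − 1) = 60 ms/bit.
a = RT₁ − b·log₂ n₁ = 325 − 60 × 1 = 265.000 ms.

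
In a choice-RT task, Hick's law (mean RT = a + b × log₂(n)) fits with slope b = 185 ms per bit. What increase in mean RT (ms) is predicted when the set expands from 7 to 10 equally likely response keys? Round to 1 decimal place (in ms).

Only the slope matters, since a is common to both: ΔRT = b·log₂(n₂/n₁).
log₂(10) − log₂(7) = 3.3219 − 2.8074 = 0.5146.
ΔRT = 185 × 0.5146 = 95.196 ms.

95.2 ms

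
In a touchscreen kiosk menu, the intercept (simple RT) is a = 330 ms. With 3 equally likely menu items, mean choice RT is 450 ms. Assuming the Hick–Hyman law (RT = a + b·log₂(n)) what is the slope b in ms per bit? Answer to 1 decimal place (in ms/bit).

75.7 ms/bit

log₂(3) = 1.5850 bits.
b = (RT − a)/log₂ n = (450 − 330) / 1.5850 = 75.712 ms/bit.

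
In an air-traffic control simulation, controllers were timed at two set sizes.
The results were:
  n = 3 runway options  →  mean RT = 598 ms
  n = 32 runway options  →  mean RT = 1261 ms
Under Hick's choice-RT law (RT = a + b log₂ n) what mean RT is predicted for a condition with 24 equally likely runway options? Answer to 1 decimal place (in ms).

Fit slope and intercept:
  b = (1261 − 598) / (log₂ 32 − log₂ 3) = 663 / (5 − 1.5850) = 194.141 ms/bit
  a = 598 − 194.141 × 1.5850 = 290.293 ms
Then RT(24) = 290.293 + 194.141 × log₂ 24 = 290.293 + 194.141 × 4.5850 ≈ 1180.424 ms.

1180.4 ms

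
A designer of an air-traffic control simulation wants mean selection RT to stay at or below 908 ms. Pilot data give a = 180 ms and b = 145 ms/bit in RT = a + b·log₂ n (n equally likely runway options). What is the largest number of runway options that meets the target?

Information budget: (908 − 180)/145 = 5.0207 bits, so n ≤ 2^5.0207 = 32.462 → at most 32.

32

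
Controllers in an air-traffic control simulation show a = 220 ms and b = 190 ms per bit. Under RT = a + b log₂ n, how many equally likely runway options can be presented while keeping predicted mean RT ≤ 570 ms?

3

Set 220 + 190·log₂ n ≤ 570 → log₂ n ≤ (570 − 220)/190 = 1.8421.
So n ≤ 2^1.8421 = 3.585; the largest integer n is 3.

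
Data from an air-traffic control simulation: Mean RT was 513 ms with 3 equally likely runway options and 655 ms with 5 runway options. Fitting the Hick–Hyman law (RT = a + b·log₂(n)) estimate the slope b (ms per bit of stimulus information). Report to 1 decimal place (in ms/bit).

The slope on a log₂ axis is (655 − 513) / (2.3219 − 1.5850) = 192.682 ms/bit.

192.7 ms/bit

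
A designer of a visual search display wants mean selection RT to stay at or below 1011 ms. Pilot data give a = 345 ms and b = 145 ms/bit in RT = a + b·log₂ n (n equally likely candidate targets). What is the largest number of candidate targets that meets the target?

24

Information budget: (1011 − 345)/145 = 4.5931 bits, so n ≤ 2^4.5931 = 24.136 → at most 24.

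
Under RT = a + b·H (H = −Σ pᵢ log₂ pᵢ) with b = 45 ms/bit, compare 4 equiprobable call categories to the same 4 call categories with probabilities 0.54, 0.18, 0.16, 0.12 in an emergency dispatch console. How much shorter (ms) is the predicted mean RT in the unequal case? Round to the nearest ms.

Equiprobable entropy H₀ = log₂ 4 = 2.0000 bits.
Skewed entropy H = −Σ pᵢ log₂ pᵢ = 1.7154 bits.
ΔRT = b·(H₀ − H) = 45 × 0.2846 = 12.81 ms.

13 ms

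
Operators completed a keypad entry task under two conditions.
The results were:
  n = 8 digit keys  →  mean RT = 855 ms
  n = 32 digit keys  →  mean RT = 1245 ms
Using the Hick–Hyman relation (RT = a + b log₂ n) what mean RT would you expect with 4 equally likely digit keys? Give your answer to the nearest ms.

660 ms

RT is linear in log₂ n, so two points fix the line:
  b = (1245 − 855) / (log₂ 32 − log₂ 8) = 390 / (5 − 3) = 195 ms/bit
  a = 855 − 195 × 3 = 270 ms
Then RT(4) = 270 + 195 × log₂ 4 = 270 + 195 × 2 ≈ 660.000 ms.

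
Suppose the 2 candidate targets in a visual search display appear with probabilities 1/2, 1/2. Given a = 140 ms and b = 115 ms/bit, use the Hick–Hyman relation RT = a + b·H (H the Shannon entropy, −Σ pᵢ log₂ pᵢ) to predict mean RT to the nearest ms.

255 ms

H = −Σ pᵢ log₂ pᵢ = 0.5·1 + 0.5·1 = 1.000 bits.
RT = 140 + 115 × 1.000 = 255.00 ms.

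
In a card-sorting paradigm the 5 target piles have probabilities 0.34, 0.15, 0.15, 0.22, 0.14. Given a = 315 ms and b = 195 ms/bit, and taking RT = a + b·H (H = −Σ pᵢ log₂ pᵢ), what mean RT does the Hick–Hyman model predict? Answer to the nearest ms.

H = 0.34·log₂(1/0.34) + 0.15·log₂(1/0.15) + 0.15·log₂(1/0.15) + 0.22·log₂(1/0.22) + 0.14·log₂(1/0.14) = 2.2279 bits.
RT = 315 + 195 × 2.2279 = 749.45 ms.

749 ms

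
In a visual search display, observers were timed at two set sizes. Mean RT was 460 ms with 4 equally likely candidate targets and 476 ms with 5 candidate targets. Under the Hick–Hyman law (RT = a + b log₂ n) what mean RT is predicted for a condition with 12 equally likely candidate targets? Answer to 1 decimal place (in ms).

538.8 ms

Fit slope and intercept:
  b = (476 − 460) / (log₂ 5 − log₂ 4) = 16 / (2.3219 − 2) = 49.701 ms/bit
  a = 460 − 49.701 × 2 = 360.599 ms
Then RT(12) = 360.599 + 49.701 × log₂ 12 = 360.599 + 49.701 × 3.5850 ≈ 538.773 ms.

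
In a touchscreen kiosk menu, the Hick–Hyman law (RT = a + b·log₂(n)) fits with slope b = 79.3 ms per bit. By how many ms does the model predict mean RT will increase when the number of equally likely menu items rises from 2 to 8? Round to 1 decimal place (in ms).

Only the slope matters, since a is common to both: ΔRT = b·log₂(n₂/n₁).
log₂(8) − log₂(2) = log₂(8/2) = log₂(4) = 2.
ΔRT = 79.3 × 2.0000 = 158.600 ms.

158.6 ms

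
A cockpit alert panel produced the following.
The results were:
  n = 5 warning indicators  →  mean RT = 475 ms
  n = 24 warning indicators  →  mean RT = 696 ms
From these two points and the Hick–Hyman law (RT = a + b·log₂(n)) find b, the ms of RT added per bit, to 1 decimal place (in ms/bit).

The slope on a log₂ axis is (696 − 475) / (4.5850 − 2.3219) = 97.656 ms/bit.

97.7 ms/bit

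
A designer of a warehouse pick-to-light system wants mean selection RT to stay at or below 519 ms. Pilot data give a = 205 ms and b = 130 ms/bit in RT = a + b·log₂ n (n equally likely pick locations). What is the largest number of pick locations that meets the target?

130·log₂ n ≤ 519 − 205 = 314, giving log₂ n ≤ 2.4154 and n ≤ 5.335. The largest whole number is 5.

5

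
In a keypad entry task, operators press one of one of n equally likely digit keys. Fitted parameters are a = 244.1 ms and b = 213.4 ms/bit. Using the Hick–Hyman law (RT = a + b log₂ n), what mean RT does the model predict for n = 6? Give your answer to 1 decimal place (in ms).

log₂(6) = 2.5850 bits, so RT = 244.1 + 213.4 × 2.5850 ≈ 795.731 ms.

795.7 ms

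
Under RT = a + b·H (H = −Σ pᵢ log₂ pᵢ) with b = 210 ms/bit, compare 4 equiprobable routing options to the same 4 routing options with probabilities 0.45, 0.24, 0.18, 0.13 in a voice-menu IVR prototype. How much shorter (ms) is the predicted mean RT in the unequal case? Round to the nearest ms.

Equiprobable entropy H₀ = log₂ 4 = 2.0000 bits.
Skewed entropy H = −Σ pᵢ log₂ pᵢ = 1.8405 bits.
ΔRT = b·(H₀ − H) = 210 × 0.1595 = 33.50 ms.

33 ms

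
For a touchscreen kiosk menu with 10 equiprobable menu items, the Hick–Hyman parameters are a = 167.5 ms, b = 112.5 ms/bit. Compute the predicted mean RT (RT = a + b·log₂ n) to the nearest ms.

log₂(10) = 3.3219 bits, so RT = 167.5 + 112.5 × 3.3219 ≈ 541.217 ms.

541 ms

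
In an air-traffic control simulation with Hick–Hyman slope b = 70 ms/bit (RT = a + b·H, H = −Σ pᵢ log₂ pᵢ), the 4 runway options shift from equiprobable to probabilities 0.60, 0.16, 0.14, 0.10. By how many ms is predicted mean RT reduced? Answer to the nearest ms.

Equiprobable entropy H₀ = log₂ 4 = 2.0000 bits.
Skewed entropy H = −Σ pᵢ log₂ pᵢ = 1.5945 bits.
ΔRT = b·(H₀ − H) = 70 × 0.4055 = 28.39 ms.

28 ms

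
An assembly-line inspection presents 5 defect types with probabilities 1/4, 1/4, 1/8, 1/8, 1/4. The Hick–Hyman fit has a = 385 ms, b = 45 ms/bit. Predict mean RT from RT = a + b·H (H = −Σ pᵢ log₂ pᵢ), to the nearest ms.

486 ms

Each term −pᵢ log₂ pᵢ: 0.25·2 + 0.25·2 + 0.125·3 + 0.125·3 + 0.25·2; summed, H = 2.250 bits.
Mean RT = a + bH = 385 + 45·2.250 = 486.25 ms.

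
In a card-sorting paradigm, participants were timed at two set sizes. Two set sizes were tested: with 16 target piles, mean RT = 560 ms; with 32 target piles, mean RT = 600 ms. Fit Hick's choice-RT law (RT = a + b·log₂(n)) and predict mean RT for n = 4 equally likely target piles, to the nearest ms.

480 ms

Solve the two-equation system in a and b:
  b = (600 − 560) / (log₂ 32 − log₂ 16) = 40 / (5 − 4) = 40 ms/bit
  a = 560 − 40 × 4 = 400 ms
Then RT(4) = 400 + 40 × log₂ 4 = 400 + 40 × 2 ≈ 480.000 ms.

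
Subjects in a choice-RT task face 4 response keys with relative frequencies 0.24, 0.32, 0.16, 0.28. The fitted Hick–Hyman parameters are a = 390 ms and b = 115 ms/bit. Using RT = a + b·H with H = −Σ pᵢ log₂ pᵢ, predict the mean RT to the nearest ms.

615 ms

H = 0.24·log₂(1/0.24) + 0.32·log₂(1/0.32) + 0.16·log₂(1/0.16) + 0.28·log₂(1/0.28) = 1.9574 bits.
RT = 390 + 115 × 1.9574 = 615.10 ms.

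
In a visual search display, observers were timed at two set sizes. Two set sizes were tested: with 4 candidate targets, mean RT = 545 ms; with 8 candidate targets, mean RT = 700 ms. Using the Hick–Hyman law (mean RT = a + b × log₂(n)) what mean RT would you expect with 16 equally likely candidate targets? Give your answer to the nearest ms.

855 ms

Solve the two-equation system in a and b:
  b = (700 − 545) / (log₂ 8 − log₂ 4) = 155 / (3 − 2) = 155 ms/bit
  a = 545 − 155 × 2 = 235 ms
Then RT(16) = 235 + 155 × log₂ 16 = 235 + 155 × 4 ≈ 855.000 ms.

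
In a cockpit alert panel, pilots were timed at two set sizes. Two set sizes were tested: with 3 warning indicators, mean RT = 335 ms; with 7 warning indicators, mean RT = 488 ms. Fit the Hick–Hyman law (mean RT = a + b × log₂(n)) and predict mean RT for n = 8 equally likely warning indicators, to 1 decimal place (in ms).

RT is linear in log₂ n, so two points fix the line:
  b = (488 − 335) / (log₂ 7 − log₂ 3) = 153 / (2.8074 − 1.5850) = 125.164 ms/bit
  a = 335 − 125.164 × 1.5850 = 136.619 ms
Then RT(8) = 136.619 + 125.164 × log₂ 8 = 136.619 + 125.164 × 3 ≈ 512.112 ms.

512.1 ms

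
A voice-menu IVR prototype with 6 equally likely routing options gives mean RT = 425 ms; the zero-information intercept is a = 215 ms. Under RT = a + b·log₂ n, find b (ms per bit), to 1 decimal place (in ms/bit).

81.2 ms/bit

b = (425 − 215) / log₂(6) = 210 / 2.5850 = 81.239 ms/bit.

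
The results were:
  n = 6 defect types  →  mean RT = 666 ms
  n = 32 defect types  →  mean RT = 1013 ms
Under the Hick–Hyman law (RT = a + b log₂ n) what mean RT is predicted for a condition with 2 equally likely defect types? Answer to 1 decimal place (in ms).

438.3 ms

RT is linear in log₂ n, so two points fix the line:
  b = (1013 − 666) / (log₂ 32 − log₂ 6) = 347 / (5 − 2.5850) = 143.683 ms/bit
  a = 666 − 143.683 × 2.5850 = 294.585 ms
Then RT(2) = 294.585 + 143.683 × log₂ 2 = 294.585 + 143.683 × 1 ≈ 438.268 ms.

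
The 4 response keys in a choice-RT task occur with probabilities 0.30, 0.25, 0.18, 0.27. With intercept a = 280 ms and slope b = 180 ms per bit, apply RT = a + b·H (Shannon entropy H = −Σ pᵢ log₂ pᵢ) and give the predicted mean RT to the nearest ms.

636 ms

H = 0.30·log₂(1/0.30) + 0.25·log₂(1/0.25) + 0.18·log₂(1/0.18) + 0.27·log₂(1/0.27) = 1.9764 bits.
RT = 280 + 180 × 1.9764 = 635.76 ms.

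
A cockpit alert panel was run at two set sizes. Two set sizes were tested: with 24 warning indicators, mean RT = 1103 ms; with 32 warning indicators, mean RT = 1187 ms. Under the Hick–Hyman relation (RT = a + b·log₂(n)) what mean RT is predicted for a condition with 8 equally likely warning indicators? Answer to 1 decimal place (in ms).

Solve the two-equation system in a and b:
  b = (1187 − 1103) / (log₂ 32 − log₂ 24) = 84 / (5 − 4.5850) = 202.391 ms/bit
  a = 1103 − 202.391 × 4.5850 = 175.043 ms
Then RT(8) = 175.043 + 202.391 × log₂ 8 = 175.043 + 202.391 × 3 ≈ 782.217 ms.

782.2 ms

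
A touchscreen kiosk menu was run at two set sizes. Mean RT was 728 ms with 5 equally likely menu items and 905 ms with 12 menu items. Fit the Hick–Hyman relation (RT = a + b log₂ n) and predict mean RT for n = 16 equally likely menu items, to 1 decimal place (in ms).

963.2 ms

RT is linear in log₂ n, so two points fix the line:
  b = (905 − 728) / (log₂ 12 − log₂ 5) = 177 / (3.5850 − 2.3219) = 140.139 ms/bit
  a = 728 − 140.139 × 2.3219 = 402.608 ms
Then RT(16) = 402.608 + 140.139 × log₂ 16 = 402.608 + 140.139 × 4 ≈ 963.163 ms.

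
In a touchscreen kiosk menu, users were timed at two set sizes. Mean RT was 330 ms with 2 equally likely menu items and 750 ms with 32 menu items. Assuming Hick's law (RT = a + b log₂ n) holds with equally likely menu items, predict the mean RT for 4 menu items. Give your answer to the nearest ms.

Fit slope and intercept:
  b = (750 − 330) / (log₂ 32 − log₂ 2) = 420 / (5 − 1) = 105 ms/bit
  a = 330 − 105 × 1 = 225 ms
Then RT(4) = 225 + 105 × log₂ 4 = 225 + 105 × 2 ≈ 435.000 ms.

435 ms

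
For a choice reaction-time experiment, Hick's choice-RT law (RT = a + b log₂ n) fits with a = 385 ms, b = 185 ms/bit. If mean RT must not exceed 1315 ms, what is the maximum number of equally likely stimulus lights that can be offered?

32

Set 385 + 185·log₂ n ≤ 1315 → log₂ n ≤ (1315 − 385)/185 = 5.0270.
So n ≤ 2^5.0270 = 32.605; the largest integer n is 32.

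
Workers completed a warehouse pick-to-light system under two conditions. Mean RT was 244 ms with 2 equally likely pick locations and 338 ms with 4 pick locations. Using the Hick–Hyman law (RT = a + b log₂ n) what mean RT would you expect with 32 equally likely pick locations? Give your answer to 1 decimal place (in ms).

620.0 ms

Fit slope and intercept:
  b = (338 − 244) / (log₂ 4 − log₂ 2) = 94 / (2 − 1) = 94.000 ms/bit
  a = 244 − 94.000 × 1 = 150.000 ms
Then RT(32) = 150.000 + 94.000 × log₂ 32 = 150.000 + 94.000 × 5 ≈ 620.000 ms.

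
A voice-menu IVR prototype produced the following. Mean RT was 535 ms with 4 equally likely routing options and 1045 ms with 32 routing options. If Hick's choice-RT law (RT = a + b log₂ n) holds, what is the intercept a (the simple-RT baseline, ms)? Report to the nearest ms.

Slope: b = (1045 − 535) / (log₂ 32 − log₂ 4) = 510/3.0000 = 170 ms/bit.
Intercept: a = 535 − 170·log₂(4) = 195.000 ms.

195 ms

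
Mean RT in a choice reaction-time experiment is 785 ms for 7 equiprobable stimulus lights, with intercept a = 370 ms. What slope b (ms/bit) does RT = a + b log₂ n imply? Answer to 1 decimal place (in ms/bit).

147.8 ms/bit

b = (785 − 370) / log₂(7) = 415 / 2.8074 = 147.826 ms/bit.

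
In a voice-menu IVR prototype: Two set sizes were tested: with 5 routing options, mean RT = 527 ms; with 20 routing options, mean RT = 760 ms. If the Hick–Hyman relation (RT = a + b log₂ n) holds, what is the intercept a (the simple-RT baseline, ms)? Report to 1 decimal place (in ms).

The slope on a log₂ axis is (760 − 527) / (4.3219 − 2.3219) = 116.500 ms/bit.
a = RT₁ − b·log₂ n₁ = 527 − 116.500 × 2.3219 = 256.495 ms.

256.5 ms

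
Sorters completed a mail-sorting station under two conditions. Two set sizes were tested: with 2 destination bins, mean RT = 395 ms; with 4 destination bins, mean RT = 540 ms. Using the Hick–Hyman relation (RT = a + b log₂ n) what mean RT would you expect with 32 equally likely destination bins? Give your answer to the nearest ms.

With log₂ n on the abscissa the relation is linear; from the two conditions:
  b = (540 − 395) / (log₂ 4 − log₂ 2) = 145 / (2 − 1) = 145 ms/bit
  a = 395 − 145 × 1 = 250 ms
Then RT(32) = 250 + 145 × log₂ 32 = 250 + 145 × 5 ≈ 975.000 ms.

975 ms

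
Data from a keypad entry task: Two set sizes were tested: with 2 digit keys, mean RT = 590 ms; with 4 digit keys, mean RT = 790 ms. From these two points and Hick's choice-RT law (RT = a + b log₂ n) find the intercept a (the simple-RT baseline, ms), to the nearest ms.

b = (RT₂ − RT₁)/(log₂ n₂ − log₂ n₁) = (790 − 590)/(2 − 1) = 200 ms/bit.
a = RT₁ − b·log₂ n₁ = 590 − 200 × 1 = 390.000 ms.

390 ms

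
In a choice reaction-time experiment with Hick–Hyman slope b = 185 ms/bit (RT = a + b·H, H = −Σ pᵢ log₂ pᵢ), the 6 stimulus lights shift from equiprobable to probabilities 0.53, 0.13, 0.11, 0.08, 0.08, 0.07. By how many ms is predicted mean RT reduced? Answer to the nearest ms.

The RT saving is b·ΔH. Equiprobable H₀ = log₂(6) = 2.5850 bits; with the given probabilities H = 2.0699 bits.
b·(H₀ − H) = 185 × (2.5850 − 2.0699) = 95.28 ms.

95 ms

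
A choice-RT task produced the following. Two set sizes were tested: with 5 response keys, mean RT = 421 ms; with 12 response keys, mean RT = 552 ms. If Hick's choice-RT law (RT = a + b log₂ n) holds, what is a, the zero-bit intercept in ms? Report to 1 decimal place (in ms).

180.2 ms

The slope on a log₂ axis is (552 − 421) / (3.5850 − 2.3219) = 103.718 ms/bit.
a = RT₁ − b·log₂ n₁ = 421 − 103.718 × 2.3219 = 180.173 ms.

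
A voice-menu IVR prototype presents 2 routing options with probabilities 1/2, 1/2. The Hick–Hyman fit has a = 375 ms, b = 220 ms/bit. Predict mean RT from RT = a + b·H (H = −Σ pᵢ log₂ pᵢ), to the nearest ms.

Each term −pᵢ log₂ pᵢ: 0.5·1 + 0.5·1; summed, H = 1.000 bits.
Mean RT = a + bH = 375 + 220·1.000 = 595.00 ms.

595 ms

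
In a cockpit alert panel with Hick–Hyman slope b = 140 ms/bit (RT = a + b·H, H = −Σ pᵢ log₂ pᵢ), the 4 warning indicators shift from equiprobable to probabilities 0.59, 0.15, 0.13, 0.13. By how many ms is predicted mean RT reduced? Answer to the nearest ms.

53 ms

The RT saving is b·ΔH. Equiprobable H₀ = log₂(4) = 2.0000 bits; with the given probabilities H = 1.6249 bits.
b·(H₀ − H) = 140 × (2.0000 − 1.6249) = 52.51 ms.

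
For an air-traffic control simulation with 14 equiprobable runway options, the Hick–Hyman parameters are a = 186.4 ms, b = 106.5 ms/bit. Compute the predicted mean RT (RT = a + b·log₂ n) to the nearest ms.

592 ms

log₂(14) = 3.8074 bits, so RT = 186.4 + 106.5 × 3.8074 ≈ 591.883 ms.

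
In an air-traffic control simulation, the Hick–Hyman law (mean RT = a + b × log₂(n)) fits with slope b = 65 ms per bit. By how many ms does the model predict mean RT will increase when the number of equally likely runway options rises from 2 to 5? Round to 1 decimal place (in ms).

ΔRT = (a + b log₂ n₂) − (a + b log₂ n₁) = b·(log₂ n₂ − log₂ n₁).
log₂(5) − log₂(2) = 2.3219 − 1 = 1.3219.
ΔRT = 65 × 1.3219 = 85.925 ms.

85.9 ms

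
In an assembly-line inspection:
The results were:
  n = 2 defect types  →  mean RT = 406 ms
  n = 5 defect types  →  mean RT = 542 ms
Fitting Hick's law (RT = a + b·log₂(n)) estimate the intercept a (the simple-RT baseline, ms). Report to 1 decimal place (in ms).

303.1 ms

The slope on a log₂ axis is (542 − 406) / (2.3219 − 1) = 102.880 ms/bit.
Intercept: a = 406 − 102.880·log₂(2) = 303.120 ms.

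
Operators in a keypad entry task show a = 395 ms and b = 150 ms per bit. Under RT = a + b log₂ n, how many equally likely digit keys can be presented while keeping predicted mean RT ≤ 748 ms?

5

150·log₂ n ≤ 748 − 395 = 353, giving log₂ n ≤ 2.3533 and n ≤ 5.110. The largest whole number is 5.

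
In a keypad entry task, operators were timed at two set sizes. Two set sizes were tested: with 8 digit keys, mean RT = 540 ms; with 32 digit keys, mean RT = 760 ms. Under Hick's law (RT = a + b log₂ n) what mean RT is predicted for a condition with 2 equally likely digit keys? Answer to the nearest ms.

320 ms

RT is linear in log₂ n, so two points fix the line:
  b = (760 − 540) / (log₂ 32 − log₂ 8) = 220 / (5 − 3) = 110 ms/bit
  a = 540 − 110 × 3 = 210 ms
Then RT(2) = 210 + 110 × log₂ 2 = 210 + 110 × 1 ≈ 320.000 ms.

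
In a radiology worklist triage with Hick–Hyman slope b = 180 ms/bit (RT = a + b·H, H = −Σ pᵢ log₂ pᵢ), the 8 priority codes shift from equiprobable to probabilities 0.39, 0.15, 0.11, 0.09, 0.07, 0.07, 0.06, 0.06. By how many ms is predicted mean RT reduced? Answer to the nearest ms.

Equiprobable entropy H₀ = log₂ 8 = 3.0000 bits.
Skewed entropy H = −Σ pᵢ log₂ pᵢ = 2.6275 bits.
ΔRT = b·(H₀ − H) = 180 × 0.3725 = 67.06 ms.

67 ms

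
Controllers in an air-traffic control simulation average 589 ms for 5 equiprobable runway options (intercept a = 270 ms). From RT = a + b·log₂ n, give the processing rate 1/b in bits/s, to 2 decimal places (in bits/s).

7.28 bits/s

Choice component = 589 − 270 = 319 ms over log₂(5) = 2.3219 bits.
b = 319 / 2.3219 = 137.386 ms/bit, so 1/b = 7.279 bits/s.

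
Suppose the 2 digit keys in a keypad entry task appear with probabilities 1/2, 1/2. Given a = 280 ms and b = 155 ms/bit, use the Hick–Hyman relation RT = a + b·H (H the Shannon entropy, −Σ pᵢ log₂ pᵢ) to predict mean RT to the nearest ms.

H = −Σ pᵢ log₂ pᵢ = 0.5·1 + 0.5·1 = 1.000 bits.
RT = 280 + 155 × 1.000 = 435.00 ms.

435 ms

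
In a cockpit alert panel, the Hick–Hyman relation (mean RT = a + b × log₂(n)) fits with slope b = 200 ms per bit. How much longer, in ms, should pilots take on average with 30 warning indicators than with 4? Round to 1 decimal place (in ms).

581.4 ms

Only the slope matters, since a is common to both: ΔRT = b·log₂(n₂/n₁).
log₂(30) − log₂(4) = 4.9069 − 2 = 2.9069.
ΔRT = 200 × 2.9069 = 581.378 ms.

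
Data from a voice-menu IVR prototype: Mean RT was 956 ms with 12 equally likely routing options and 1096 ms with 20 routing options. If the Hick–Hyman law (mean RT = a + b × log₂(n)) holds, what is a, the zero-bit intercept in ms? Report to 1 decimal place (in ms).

275.0 ms

Slope: b = (1096 − 956) / (log₂ 20 − log₂ 12) = 140/0.7370 = 189.968 ms/bit.
Intercept: a = 956 − 189.968·log₂(12) = 274.971 ms.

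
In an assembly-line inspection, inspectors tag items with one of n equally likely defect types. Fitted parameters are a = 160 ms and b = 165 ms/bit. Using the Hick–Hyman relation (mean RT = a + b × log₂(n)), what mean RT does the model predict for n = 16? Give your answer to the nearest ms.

log₂(16) = 4 bits, so RT = 160 + 165 × 4 ≈ 820.000 ms.

820 ms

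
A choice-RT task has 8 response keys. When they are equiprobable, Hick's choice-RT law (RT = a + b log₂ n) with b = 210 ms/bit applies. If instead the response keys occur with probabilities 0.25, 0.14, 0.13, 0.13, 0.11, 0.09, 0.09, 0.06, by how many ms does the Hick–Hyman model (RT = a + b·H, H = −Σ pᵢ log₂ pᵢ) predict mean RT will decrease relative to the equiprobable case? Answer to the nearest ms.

The RT saving is b·ΔH. Equiprobable H₀ = log₂(8) = 3.0000 bits; with the given probabilities H = 2.8815 bits.
b·(H₀ − H) = 210 × (3.0000 − 2.8815) = 24.88 ms.

25 ms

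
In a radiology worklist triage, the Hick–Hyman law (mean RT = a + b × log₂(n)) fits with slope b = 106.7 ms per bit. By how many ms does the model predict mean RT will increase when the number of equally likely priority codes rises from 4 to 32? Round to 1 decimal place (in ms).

Only the slope matters, since a is common to both: ΔRT = b·log₂(n₂/n₁).
log₂(32) − log₂(4) = log₂(32/4) = log₂(8) = 3.
ΔRT = 106.7 × 3.0000 = 320.100 ms.

320.1 ms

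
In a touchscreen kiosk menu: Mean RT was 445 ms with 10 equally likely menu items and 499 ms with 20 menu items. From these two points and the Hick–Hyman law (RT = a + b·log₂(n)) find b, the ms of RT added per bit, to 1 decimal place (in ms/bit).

54.0 ms/bit

The slope on a log₂ axis is (499 − 445) / (4.3219 − 3.3219) = 54.000 ms/bit.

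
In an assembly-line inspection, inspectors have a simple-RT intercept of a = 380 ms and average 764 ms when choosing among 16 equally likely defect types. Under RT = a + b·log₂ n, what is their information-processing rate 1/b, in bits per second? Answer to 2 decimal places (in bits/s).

10.42 bits/s

b = (764 − 380)/log₂ 16 = 384/4 = 96.000 ms per bit = 0.09600 s/bit; the reciprocal is 10.417 bits/s.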